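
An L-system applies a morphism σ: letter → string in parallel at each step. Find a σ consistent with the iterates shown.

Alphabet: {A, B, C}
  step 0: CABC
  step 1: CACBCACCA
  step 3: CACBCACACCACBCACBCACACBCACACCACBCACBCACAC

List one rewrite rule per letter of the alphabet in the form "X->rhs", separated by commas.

  step 0 ⇒ step 1: CABC ⇒ CA·CB·CAC·CA
    A ↦ CB
    B ↦ CAC
    C ↦ CA

A->CB, B->CAC, C->CA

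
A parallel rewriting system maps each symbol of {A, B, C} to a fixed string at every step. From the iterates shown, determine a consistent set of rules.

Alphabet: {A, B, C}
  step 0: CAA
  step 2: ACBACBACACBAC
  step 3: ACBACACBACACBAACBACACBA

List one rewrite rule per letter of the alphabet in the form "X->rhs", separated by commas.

  step 2 ⇒ step 3: ACBACBACACBAC ⇒ ACB·A·C·ACB·A·C·ACB·A·ACB·A·C·ACB·A
    A ↦ ACB
    B ↦ C
    C ↦ A

A->ACB, B->C, C->A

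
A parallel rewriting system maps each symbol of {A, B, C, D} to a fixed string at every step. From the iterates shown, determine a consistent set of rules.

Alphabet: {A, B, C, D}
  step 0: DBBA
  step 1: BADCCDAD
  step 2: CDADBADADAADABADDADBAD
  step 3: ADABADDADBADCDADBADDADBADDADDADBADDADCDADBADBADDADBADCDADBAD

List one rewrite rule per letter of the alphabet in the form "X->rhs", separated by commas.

A->DAD, B->C, C->ADA, D->BAD

  step 2 ⇒ step 3: CDADBADADAADABADDADBAD ⇒ ADA·BAD·DAD·BAD·C·DAD·BAD·DAD·BAD·DAD·DAD·BAD·DAD·C·DAD·BAD·BAD·DAD·BAD·C·DAD·BAD
    A ↦ DAD
    B ↦ C
    C ↦ ADA
    D ↦ BAD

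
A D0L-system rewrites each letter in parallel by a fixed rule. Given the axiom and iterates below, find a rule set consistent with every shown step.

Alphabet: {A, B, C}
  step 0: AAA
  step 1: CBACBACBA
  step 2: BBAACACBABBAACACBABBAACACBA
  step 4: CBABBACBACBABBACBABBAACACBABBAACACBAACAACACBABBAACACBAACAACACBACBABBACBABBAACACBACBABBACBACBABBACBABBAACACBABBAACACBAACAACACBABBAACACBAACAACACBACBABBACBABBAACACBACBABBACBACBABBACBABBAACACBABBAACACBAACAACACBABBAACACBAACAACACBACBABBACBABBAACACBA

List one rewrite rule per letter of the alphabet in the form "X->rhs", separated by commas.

  step 1 ⇒ step 2: CBACBACBA ⇒ BBA·ACA·CBA·BBA·ACA·CBA·BBA·ACA·CBA
    A ↦ CBA
    B ↦ ACA
    C ↦ BBA

A->CBA, B->ACA, C->BBA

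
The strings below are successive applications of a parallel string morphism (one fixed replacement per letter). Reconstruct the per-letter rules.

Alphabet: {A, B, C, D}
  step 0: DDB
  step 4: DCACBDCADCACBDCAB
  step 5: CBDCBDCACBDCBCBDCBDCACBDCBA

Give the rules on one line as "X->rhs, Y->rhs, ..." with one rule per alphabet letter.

A->B, B->A, C->DC, D->CB

  step 4 ⇒ step 5: DCACBDCADCACBDCAB ⇒ CB·DC·B·DC·A·CB·DC·B·CB·DC·B·DC·A·CB·DC·B·A
    A ↦ B
    B ↦ A
    C ↦ DC
    D ↦ CB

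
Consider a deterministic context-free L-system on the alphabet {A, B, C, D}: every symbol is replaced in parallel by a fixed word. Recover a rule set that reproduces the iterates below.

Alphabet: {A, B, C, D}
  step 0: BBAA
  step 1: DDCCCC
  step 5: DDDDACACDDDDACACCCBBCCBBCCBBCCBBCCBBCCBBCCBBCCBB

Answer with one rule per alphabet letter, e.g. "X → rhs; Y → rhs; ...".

  step 0 ⇒ step 1: BBAA ⇒ D·D·CC·CC
    A ↦ CC
    B ↦ D
    C ↦ BB  (constrained at step 1)
    D ↦ AC  (constrained at step 1)

A->CC, B->D, C->BB, D->AC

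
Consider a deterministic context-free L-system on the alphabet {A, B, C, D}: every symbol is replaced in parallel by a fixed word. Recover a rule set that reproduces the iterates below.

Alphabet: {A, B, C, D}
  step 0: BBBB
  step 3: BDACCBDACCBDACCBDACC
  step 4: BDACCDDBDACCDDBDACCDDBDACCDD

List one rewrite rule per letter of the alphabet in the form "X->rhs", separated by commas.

  step 3 ⇒ step 4: BDACCBDACCBDACCBDACC ⇒ BD·A·CC·D·D·BD·A·CC·D·D·BD·A·CC·D·D·BD·A·CC·D·D
    A ↦ CC
    B ↦ BD
    C ↦ D
    D ↦ A

A->CC, B->BD, C->D, D->A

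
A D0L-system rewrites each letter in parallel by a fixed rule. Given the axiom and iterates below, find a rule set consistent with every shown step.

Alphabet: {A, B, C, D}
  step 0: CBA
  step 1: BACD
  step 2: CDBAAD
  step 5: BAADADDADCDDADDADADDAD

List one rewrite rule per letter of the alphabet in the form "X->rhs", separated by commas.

A->D, B->C, C->BA, D->AD

  step 1 ⇒ step 2: BACD ⇒ C·D·BA·AD
    A ↦ D
    B ↦ C
    C ↦ BA
    D ↦ AD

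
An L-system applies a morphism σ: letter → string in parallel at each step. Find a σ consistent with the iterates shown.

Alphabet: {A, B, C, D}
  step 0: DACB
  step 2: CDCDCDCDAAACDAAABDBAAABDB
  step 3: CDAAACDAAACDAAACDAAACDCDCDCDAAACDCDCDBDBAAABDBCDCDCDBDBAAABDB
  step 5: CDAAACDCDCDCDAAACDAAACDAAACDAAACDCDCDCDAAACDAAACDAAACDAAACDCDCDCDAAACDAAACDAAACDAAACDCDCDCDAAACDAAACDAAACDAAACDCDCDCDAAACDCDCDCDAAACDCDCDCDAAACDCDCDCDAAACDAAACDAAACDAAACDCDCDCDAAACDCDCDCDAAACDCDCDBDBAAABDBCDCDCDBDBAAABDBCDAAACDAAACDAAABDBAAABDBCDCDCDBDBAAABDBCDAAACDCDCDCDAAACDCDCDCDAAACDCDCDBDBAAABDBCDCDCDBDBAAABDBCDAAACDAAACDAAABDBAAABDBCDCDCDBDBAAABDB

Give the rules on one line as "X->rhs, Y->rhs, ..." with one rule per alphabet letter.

  step 2 ⇒ step 3: CDCDCDCDAAACDAAABDBAAABDB ⇒ CD·AAA·CD·AAA·CD·AAA·CD·AAA·CD·CD·CD·CD·AAA·CD·CD·CD·BDB·AAA·BDB·CD·CD·CD·BDB·AAA·BDB
    A ↦ CD
    B ↦ BDB
    C ↦ CD
    D ↦ AAA

A->CD, B->BDB, C->CD, D->AAA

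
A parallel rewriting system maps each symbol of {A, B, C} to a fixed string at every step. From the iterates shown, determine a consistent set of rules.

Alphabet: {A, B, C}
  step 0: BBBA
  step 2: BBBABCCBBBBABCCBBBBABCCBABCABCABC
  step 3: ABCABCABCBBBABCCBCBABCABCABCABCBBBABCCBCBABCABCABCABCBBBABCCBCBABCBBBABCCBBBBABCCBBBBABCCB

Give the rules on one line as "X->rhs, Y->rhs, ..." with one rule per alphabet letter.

  step 2 ⇒ step 3: BBBABCCBBBBABCCBBBBABCCBABCABCABC ⇒ ABC·ABC·ABC·BBB·ABC·CB·CB·ABC·ABC·ABC·ABC·BBB·ABC·CB·CB·ABC·ABC·ABC·ABC·BBB·ABC·CB·CB·ABC·BBB·ABC·CB·BBB·ABC·CB·BBB·ABC·CB
    A ↦ BBB
    B ↦ ABC
    C ↦ CB

A->BBB, B->ABC, C->CB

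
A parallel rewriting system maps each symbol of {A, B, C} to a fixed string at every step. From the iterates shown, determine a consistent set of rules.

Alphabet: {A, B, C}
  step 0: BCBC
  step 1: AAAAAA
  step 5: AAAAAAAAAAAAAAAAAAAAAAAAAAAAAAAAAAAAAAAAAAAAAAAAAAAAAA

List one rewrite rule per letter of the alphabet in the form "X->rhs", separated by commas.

A->BC, B->A, C->AA

  step 0 ⇒ step 1: BCBC ⇒ A·AA·A·AA
    B ↦ A
    C ↦ AA
    A ↦ BC  (constrained at step 1)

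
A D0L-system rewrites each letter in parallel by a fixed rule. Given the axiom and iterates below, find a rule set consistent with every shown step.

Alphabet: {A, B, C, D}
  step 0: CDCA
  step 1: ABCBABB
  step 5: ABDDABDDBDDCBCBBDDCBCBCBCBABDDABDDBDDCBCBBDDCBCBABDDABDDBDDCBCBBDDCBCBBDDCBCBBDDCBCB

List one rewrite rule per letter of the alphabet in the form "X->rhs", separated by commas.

A->B, B->DD, C->AB, D->CB

  step 0 ⇒ step 1: CDCA ⇒ AB·CB·AB·B
    A ↦ B
    C ↦ AB
    D ↦ CB
    B ↦ DD  (constrained at step 1)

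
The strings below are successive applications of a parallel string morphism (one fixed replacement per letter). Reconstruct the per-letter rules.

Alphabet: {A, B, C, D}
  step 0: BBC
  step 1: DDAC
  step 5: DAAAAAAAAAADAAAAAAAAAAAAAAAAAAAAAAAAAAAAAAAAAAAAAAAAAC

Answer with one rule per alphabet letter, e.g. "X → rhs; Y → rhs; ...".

A->AA, B->D, C->AC, D->BA

  step 0 ⇒ step 1: BBC ⇒ D·D·AC
    B ↦ D
    C ↦ AC
    A ↦ AA  (constrained at step 1)
    D ↦ BA  (constrained at step 1)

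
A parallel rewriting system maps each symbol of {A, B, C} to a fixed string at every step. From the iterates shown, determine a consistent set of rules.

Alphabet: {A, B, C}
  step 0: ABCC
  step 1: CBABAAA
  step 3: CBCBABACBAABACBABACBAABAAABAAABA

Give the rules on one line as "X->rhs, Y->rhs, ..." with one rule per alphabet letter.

A->CB, B->ABA, C->A

  step 0 ⇒ step 1: ABCC ⇒ CB·ABA·A·A
    A ↦ CB
    B ↦ ABA
    C ↦ A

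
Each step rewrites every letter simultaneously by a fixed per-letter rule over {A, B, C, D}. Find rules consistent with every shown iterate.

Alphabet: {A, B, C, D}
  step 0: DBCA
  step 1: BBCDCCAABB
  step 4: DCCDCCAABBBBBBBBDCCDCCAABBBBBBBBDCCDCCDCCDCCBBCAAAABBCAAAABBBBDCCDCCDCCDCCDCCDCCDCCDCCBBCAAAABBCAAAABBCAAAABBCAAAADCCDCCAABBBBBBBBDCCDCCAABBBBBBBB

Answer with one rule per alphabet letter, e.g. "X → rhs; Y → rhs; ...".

  step 0 ⇒ step 1: DBCA ⇒ BBC·DCC·AA·BB
    A ↦ BB
    B ↦ DCC
    C ↦ AA
    D ↦ BBC

A->BB, B->DCC, C->AA, D->BBC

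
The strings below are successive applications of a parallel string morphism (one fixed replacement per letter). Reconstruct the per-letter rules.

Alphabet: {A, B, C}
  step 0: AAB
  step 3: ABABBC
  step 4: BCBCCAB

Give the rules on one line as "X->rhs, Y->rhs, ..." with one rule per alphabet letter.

A->B, B->C, C->AB

  step 3 ⇒ step 4: ABABBC ⇒ B·C·B·C·C·AB
    A ↦ B
    B ↦ C
    C ↦ AB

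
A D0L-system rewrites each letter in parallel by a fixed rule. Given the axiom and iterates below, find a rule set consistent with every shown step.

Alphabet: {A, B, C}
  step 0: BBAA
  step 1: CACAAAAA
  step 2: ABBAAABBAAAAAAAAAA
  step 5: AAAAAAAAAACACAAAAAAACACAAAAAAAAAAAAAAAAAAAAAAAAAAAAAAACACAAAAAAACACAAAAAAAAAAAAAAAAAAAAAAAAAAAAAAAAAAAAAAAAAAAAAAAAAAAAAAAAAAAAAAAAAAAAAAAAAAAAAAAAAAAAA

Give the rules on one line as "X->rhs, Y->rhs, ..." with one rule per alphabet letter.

  step 1 ⇒ step 2: CACAAAAA ⇒ ABB·AA·ABB·AA·AA·AA·AA·AA
    A ↦ AA
    C ↦ ABB
  step 0 ⇒ step 1: BBAA ⇒ CA·CA·AA·AA
    B ↦ CA

A->AA, B->CA, C->ABB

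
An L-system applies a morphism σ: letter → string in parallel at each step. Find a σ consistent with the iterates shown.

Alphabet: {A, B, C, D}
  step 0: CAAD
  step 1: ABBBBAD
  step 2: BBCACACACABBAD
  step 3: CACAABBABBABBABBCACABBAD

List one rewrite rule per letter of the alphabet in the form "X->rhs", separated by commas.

A->BB, B->CA, C->A, D->AD

  step 2 ⇒ step 3: BBCACACACABBAD ⇒ CA·CA·A·BB·A·BB·A·BB·A·BB·CA·CA·BB·AD
    A ↦ BB
    B ↦ CA
    C ↦ A
    D ↦ AD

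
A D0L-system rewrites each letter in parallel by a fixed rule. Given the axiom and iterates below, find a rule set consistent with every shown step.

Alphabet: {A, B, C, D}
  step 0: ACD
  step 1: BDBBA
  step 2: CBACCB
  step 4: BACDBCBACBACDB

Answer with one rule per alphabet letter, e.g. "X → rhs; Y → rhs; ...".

  step 1 ⇒ step 2: BDBBA ⇒ C·BA·C·C·B
    A ↦ B
    B ↦ C
    D ↦ BA
  step 0 ⇒ step 1: ACD ⇒ B·DB·BA
    C ↦ DB

A->B, B->C, C->DB, D->BA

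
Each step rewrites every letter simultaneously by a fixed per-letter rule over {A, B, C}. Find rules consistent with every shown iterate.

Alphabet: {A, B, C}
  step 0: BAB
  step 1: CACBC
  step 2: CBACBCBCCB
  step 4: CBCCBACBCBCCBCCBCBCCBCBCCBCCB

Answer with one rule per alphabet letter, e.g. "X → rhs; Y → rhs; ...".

  step 1 ⇒ step 2: CACBC ⇒ CB·ACB·CB·C·CB
    A ↦ ACB
    B ↦ C
    C ↦ CB

A->ACB, B->C, C->CB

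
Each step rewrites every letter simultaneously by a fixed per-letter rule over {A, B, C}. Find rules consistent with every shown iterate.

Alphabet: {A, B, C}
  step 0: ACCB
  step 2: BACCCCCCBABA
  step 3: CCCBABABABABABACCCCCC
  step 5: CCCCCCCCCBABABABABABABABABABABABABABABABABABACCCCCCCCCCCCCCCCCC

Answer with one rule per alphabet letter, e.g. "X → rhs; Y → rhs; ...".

  step 2 ⇒ step 3: BACCCCCCBABA ⇒ CC·C·BA·BA·BA·BA·BA·BA·CC·C·CC·C
    A ↦ C
    B ↦ CC
    C ↦ BA

A->C, B->CC, C->BA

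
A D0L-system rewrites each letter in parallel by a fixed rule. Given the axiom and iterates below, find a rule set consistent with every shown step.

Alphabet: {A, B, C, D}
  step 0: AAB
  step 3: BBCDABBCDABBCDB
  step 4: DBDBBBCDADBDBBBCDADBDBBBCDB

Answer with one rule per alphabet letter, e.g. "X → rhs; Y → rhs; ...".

  step 3 ⇒ step 4: BBCDABBCDABBCDB ⇒ DB·DB·BB·C·DA·DB·DB·BB·C·DA·DB·DB·BB·C·DB
    A ↦ DA
    B ↦ DB
    C ↦ BB
    D ↦ C

A->DA, B->DB, C->BB, D->C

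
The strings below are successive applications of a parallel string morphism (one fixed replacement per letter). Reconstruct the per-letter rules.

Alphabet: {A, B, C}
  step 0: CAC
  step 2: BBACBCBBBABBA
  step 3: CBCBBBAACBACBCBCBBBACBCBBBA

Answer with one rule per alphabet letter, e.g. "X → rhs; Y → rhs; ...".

A->BBA, B->CB, C->A

  step 2 ⇒ step 3: BBACBCBBBABBA ⇒ CB·CB·BBA·A·CB·A·CB·CB·CB·BBA·CB·CB·BBA
    A ↦ BBA
    B ↦ CB
    C ↦ A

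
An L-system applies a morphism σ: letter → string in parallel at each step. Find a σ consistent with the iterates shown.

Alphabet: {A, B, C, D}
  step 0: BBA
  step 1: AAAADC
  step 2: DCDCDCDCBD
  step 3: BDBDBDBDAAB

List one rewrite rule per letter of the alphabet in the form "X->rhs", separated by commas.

A->DC, B->AA, C->D, D->B

  step 2 ⇒ step 3: DCDCDCDCBD ⇒ B·D·B·D·B·D·B·D·AA·B
    B ↦ AA
    C ↦ D
    D ↦ B
  step 0 ⇒ step 1: BBA ⇒ AA·AA·DC
    A ↦ DC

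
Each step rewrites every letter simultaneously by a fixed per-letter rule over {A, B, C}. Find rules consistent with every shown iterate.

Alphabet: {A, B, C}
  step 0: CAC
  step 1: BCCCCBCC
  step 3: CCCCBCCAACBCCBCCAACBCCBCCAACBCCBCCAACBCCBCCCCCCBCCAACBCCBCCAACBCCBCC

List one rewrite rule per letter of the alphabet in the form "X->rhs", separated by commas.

  step 0 ⇒ step 1: CAC ⇒ BCC·CC·BCC
    A ↦ CC
    C ↦ BCC
    B ↦ AAC  (constrained at step 1)

A->CC, B->AAC, C->BCC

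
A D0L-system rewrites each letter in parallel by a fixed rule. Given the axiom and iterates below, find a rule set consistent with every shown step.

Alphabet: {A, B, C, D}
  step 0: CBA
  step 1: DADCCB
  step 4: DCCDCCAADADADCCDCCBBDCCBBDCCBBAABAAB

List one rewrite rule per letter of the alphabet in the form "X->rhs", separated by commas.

A->B, B->DCC, C->DA, D->AA

  step 0 ⇒ step 1: CBA ⇒ DA·DCC·B
    A ↦ B
    B ↦ DCC
    C ↦ DA
    D ↦ AA  (constrained at step 1)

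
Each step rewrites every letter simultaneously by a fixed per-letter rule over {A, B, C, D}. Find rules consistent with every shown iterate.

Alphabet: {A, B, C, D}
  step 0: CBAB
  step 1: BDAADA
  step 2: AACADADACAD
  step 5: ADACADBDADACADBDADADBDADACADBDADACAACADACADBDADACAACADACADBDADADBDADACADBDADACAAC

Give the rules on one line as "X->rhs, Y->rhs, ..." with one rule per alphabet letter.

A->AD, B->A, C->BD, D->AC

  step 1 ⇒ step 2: BDAADA ⇒ A·AC·AD·AD·AC·AD
    A ↦ AD
    B ↦ A
    D ↦ AC
  step 0 ⇒ step 1: CBAB ⇒ BD·A·AD·A
    C ↦ BD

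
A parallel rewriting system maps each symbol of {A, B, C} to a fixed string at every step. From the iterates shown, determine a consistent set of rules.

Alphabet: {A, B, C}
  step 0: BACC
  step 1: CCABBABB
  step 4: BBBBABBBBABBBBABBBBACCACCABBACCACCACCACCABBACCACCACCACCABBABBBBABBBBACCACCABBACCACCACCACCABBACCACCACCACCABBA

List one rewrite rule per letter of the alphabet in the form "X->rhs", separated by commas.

  step 0 ⇒ step 1: BACC ⇒ CCA·BBA·B·B
    A ↦ BBA
    B ↦ CCA
    C ↦ B

A->BBA, B->CCA, C->B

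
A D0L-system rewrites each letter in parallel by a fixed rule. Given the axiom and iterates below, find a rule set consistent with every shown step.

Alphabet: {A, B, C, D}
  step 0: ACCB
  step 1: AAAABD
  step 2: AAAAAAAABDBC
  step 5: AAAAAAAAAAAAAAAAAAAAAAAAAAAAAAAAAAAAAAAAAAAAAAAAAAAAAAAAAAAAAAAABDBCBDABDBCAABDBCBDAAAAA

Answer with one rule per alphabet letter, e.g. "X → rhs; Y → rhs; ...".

  step 1 ⇒ step 2: AAAABD ⇒ AA·AA·AA·AA·BD·BC
    A ↦ AA
    B ↦ BD
    D ↦ BC
  step 0 ⇒ step 1: ACCB ⇒ AA·A·A·BD
    C ↦ A

A->AA, B->BD, C->A, D->BC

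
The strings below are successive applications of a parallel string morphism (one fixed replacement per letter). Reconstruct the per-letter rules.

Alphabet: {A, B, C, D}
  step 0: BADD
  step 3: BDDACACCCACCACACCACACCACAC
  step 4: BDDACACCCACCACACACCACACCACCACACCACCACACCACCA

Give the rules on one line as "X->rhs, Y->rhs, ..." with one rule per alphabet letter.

A->C, B->BDD, C->CA, D->AC

  step 3 ⇒ step 4: BDDACACCCACCACACCACACCACAC ⇒ BDD·AC·AC·C·CA·C·CA·CA·CA·C·CA·CA·C·CA·C·CA·CA·C·CA·C·CA·CA·C·CA·C·CA
    A ↦ C
    B ↦ BDD
    C ↦ CA
    D ↦ AC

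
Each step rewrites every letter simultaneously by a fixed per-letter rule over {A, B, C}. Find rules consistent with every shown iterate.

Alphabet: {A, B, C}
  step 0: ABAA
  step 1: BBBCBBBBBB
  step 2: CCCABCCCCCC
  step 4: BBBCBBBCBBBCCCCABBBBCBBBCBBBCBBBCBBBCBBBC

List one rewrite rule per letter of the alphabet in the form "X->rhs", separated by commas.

A->BBB, B->C, C->AB

  step 1 ⇒ step 2: BBBCBBBBBB ⇒ C·C·C·AB·C·C·C·C·C·C
    B ↦ C
    C ↦ AB
  step 0 ⇒ step 1: ABAA ⇒ BBB·C·BBB·BBB
    A ↦ BBB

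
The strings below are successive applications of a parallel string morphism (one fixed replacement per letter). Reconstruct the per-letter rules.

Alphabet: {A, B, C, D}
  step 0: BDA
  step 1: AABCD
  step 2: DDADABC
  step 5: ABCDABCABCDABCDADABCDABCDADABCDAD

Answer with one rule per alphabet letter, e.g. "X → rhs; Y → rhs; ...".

  step 1 ⇒ step 2: AABCD ⇒ D·D·A·D·ABC
    A ↦ D
    B ↦ A
    C ↦ D
    D ↦ ABC

A->D, B->A, C->D, D->ABC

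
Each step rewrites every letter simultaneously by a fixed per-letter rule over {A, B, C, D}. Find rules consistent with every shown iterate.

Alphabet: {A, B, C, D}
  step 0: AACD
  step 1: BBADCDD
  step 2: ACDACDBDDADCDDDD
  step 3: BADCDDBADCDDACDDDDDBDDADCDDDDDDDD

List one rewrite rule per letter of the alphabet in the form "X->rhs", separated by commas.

A->B, B->ACD, C->ADC, D->DD

  step 2 ⇒ step 3: ACDACDBDDADCDDDD ⇒ B·ADC·DD·B·ADC·DD·ACD·DD·DD·B·DD·ADC·DD·DD·DD·DD
    A ↦ B
    B ↦ ACD
    C ↦ ADC
    D ↦ DD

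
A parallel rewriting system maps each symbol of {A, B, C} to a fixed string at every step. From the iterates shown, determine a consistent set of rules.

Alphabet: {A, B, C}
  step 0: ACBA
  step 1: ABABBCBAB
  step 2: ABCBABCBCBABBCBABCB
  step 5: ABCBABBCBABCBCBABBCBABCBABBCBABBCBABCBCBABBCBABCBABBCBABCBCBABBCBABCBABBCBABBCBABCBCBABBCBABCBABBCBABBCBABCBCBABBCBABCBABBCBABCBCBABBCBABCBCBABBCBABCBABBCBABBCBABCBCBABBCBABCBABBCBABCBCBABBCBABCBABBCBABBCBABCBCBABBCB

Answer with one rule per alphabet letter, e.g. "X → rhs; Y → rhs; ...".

  step 1 ⇒ step 2: ABABBCBAB ⇒ AB·CB·AB·CB·CB·ABB·CB·AB·CB
    A ↦ AB
    B ↦ CB
    C ↦ ABB

A->AB, B->CB, C->ABB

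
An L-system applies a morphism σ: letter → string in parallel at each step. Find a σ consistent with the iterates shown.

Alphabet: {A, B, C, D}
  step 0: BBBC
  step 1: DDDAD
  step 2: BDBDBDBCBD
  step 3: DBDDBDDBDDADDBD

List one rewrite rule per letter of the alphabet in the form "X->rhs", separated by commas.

A->BC, B->D, C->AD, D->BD

  step 2 ⇒ step 3: BDBDBDBCBD ⇒ D·BD·D·BD·D·BD·D·AD·D·BD
    B ↦ D
    C ↦ AD
    D ↦ BD
  step 1 ⇒ step 2: DDDAD ⇒ BD·BD·BD·BC·BD
    A ↦ BC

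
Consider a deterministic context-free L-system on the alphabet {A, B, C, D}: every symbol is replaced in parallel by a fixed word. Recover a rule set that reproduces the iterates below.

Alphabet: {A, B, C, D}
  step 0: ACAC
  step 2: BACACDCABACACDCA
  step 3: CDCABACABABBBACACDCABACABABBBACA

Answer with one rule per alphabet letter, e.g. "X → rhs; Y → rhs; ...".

A->CA, B->CD, C->BA, D->BB

  step 2 ⇒ step 3: BACACDCABACACDCA ⇒ CD·CA·BA·CA·BA·BB·BA·CA·CD·CA·BA·CA·BA·BB·BA·CA
    A ↦ CA
    B ↦ CD
    C ↦ BA
    D ↦ BB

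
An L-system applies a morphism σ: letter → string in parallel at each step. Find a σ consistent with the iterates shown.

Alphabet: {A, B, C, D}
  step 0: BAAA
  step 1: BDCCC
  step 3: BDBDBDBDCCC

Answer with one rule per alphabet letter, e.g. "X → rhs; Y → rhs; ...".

  step 0 ⇒ step 1: BAAA ⇒ BD·C·C·C
    A ↦ C
    B ↦ BD
    C ↦ A  (constrained at step 1)
    D ↦ BD  (constrained at step 1)

A->C, B->BD, C->A, D->BD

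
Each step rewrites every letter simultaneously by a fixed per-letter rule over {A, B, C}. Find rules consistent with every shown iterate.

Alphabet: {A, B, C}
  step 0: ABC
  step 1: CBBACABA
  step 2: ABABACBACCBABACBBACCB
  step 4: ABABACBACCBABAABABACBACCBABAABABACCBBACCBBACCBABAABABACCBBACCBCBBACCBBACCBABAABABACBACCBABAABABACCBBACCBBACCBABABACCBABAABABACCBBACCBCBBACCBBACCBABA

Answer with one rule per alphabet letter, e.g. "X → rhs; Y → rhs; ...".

A->CB, B->BAC, C->ABA

  step 1 ⇒ step 2: CBBACABA ⇒ ABA·BAC·BAC·CB·ABA·CB·BAC·CB
    A ↦ CB
    B ↦ BAC
    C ↦ ABA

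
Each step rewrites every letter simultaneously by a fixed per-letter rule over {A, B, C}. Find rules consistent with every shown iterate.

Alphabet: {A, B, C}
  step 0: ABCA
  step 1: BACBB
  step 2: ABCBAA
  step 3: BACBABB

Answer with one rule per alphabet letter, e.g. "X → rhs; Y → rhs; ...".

A->B, B->A, C->CB

  step 2 ⇒ step 3: ABCBAA ⇒ B·A·CB·A·B·B
    A ↦ B
    B ↦ A
    C ↦ CB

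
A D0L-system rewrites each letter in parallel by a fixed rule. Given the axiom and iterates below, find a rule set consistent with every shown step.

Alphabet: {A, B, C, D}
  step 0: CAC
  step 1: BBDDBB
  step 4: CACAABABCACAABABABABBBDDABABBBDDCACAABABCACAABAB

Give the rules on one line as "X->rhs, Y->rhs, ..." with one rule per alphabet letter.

  step 0 ⇒ step 1: CAC ⇒ BB·DD·BB
    A ↦ DD
    C ↦ BB
    B ↦ CA  (constrained at step 1)
    D ↦ AB  (constrained at step 1)

A->DD, B->CA, C->BB, D->AB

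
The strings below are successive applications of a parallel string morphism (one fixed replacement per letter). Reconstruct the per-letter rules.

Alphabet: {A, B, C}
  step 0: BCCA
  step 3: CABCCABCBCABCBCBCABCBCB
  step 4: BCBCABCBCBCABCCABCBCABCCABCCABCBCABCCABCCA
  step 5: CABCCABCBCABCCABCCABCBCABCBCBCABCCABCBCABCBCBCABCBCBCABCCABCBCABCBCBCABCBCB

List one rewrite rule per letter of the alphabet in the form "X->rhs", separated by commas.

A->B, B->CA, C->BC

  step 4 ⇒ step 5: BCBCABCBCBCABCCABCBCABCCABCCABCBCABCCABCCA ⇒ CA·BC·CA·BC·B·CA·BC·CA·BC·CA·BC·B·CA·BC·BC·B·CA·BC·CA·BC·B·CA·BC·BC·B·CA·BC·BC·B·CA·BC·CA·BC·B·CA·BC·BC·B·CA·BC·BC·B
    A ↦ B
    B ↦ CA
    C ↦ BC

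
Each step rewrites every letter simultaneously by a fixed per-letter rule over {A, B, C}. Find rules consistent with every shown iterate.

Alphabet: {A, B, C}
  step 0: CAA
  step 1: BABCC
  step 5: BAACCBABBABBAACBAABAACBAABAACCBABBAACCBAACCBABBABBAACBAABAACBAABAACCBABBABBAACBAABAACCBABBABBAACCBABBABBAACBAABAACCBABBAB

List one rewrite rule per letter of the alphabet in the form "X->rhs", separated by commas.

  step 0 ⇒ step 1: CAA ⇒ BAB·C·C
    A ↦ C
    C ↦ BAB
    B ↦ BAA  (constrained at step 1)

A->C, B->BAA, C->BAB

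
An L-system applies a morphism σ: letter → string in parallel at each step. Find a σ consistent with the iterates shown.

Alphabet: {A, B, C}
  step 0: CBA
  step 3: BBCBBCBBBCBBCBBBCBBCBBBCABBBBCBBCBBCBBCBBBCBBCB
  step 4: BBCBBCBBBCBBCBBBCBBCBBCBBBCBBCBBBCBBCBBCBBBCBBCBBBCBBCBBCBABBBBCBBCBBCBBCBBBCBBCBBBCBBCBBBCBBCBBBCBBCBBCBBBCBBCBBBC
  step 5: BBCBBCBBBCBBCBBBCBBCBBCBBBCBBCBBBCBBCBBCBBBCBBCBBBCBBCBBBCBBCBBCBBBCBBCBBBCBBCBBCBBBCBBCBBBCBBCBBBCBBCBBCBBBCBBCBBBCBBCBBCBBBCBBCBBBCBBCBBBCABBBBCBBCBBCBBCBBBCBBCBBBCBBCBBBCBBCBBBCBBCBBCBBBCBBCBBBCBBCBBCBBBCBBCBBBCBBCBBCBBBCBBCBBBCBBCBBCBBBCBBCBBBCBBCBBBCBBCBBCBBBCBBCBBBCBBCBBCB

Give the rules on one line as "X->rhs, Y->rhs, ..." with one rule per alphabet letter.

  step 4 ⇒ step 5: BBCBBCBBBCBBCBBBCBBCBBCBBBCBBCBBBCBBCBBCBBBCBBCBBBCBBCBBCBABBBBCBBCBBCBBCBBBCBBCBBBCBBCBBBCBBCBBBCBBCBBCBBBCBBCBBBC ⇒ BBC·BBC·B·BBC·BBC·B·BBC·BBC·BBC·B·BBC·BBC·B·BBC·BBC·BBC·B·BBC·BBC·B·BBC·BBC·B·BBC·BBC·BBC·B·BBC·BBC·B·BBC·BBC·BBC·B·BBC·BBC·B·BBC·BBC·B·BBC·BBC·BBC·B·BBC·BBC·B·BBC·BBC·BBC·B·BBC·BBC·B·BBC·BBC·B·BBC·ABB·BBC·BBC·BBC·BBC·B·BBC·BBC·B·BBC·BBC·B·BBC·BBC·B·BBC·BBC·BBC·B·BBC·BBC·B·BBC·BBC·BBC·B·BBC·BBC·B·BBC·BBC·BBC·B·BBC·BBC·B·BBC·BBC·BBC·B·BBC·BBC·B·BBC·BBC·B·BBC·BBC·BBC·B·BBC·BBC·B·BBC·BBC·BBC·B
    A ↦ ABB
    B ↦ BBC
    C ↦ B

A->ABB, B->BBC, C->B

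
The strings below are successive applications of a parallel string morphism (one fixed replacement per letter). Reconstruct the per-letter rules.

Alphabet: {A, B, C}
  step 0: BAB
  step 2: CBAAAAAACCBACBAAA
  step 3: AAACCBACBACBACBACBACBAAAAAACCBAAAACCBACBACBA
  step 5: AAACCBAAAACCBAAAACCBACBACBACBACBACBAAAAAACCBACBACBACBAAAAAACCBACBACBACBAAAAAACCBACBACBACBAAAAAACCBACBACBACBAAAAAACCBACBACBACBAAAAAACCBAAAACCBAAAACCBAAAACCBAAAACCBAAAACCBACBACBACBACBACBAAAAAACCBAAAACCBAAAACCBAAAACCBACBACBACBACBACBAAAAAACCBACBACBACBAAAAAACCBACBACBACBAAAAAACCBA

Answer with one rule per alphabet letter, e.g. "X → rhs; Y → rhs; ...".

  step 2 ⇒ step 3: CBAAAAAACCBACBAAA ⇒ AA·AC·CBA·CBA·CBA·CBA·CBA·CBA·AA·AA·AC·CBA·AA·AC·CBA·CBA·CBA
    A ↦ CBA
    B ↦ AC
    C ↦ AA

A->CBA, B->AC, C->AA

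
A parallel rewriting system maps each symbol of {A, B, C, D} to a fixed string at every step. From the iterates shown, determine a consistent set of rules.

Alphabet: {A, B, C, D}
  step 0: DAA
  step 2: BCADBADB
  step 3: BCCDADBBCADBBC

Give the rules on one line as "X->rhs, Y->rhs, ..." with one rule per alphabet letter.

  step 2 ⇒ step 3: BCADBADB ⇒ BC·CD·AD·B·BC·AD·B·BC
    A ↦ AD
    B ↦ BC
    C ↦ CD
    D ↦ B

A->AD, B->BC, C->CD, D->B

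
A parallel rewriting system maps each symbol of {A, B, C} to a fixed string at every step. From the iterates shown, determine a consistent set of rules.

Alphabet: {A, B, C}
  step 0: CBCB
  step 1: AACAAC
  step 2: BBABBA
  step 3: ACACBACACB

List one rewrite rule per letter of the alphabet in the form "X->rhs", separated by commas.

A->B, B->AC, C->A

  step 2 ⇒ step 3: BBABBA ⇒ AC·AC·B·AC·AC·B
    A ↦ B
    B ↦ AC
  step 0 ⇒ step 1: CBCB ⇒ A·AC·A·AC
    C ↦ A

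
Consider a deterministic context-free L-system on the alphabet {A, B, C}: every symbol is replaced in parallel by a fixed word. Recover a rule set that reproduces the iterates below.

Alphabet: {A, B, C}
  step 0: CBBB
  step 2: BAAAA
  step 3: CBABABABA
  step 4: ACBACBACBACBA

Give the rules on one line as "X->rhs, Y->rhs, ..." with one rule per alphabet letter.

  step 3 ⇒ step 4: CBABABABA ⇒ A·C·BA·C·BA·C·BA·C·BA
    A ↦ BA
    B ↦ C
    C ↦ A

A->BA, B->C, C->A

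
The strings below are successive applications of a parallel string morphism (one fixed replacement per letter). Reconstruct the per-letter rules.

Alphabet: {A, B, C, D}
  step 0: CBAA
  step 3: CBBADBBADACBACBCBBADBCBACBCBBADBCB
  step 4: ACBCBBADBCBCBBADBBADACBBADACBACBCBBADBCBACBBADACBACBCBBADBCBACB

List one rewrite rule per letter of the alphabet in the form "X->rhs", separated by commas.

  step 3 ⇒ step 4: CBBADBBADACBACBCBBADBCBACBCBBADBCB ⇒ A·CB·CB·BAD·B·CB·CB·BAD·B·BAD·A·CB·BAD·A·CB·A·CB·CB·BAD·B·CB·A·CB·BAD·A·CB·A·CB·CB·BAD·B·CB·A·CB
    A ↦ BAD
    B ↦ CB
    C ↦ A
    D ↦ B

A->BAD, B->CB, C->A, D->B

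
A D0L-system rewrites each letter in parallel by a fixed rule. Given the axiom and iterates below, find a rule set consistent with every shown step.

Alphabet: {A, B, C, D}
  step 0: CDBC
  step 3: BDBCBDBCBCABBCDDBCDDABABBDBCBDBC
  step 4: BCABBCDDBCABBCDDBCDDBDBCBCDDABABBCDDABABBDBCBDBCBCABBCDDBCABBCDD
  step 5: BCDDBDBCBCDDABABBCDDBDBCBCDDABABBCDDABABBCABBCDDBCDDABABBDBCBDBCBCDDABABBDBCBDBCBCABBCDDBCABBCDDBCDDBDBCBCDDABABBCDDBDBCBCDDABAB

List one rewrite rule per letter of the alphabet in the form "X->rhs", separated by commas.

  step 4 ⇒ step 5: BCABBCDDBCABBCDDBCDDBDBCBCDDABABBCDDABABBDBCBDBCBCABBCDDBCABBCDD ⇒ BC·DD·BD·BC·BC·DD·AB·AB·BC·DD·BD·BC·BC·DD·AB·AB·BC·DD·AB·AB·BC·AB·BC·DD·BC·DD·AB·AB·BD·BC·BD·BC·BC·DD·AB·AB·BD·BC·BD·BC·BC·AB·BC·DD·BC·AB·BC·DD·BC·DD·BD·BC·BC·DD·AB·AB·BC·DD·BD·BC·BC·DD·AB·AB
    A ↦ BD
    B ↦ BC
    C ↦ DD
    D ↦ AB

A->BD, B->BC, C->DD, D->AB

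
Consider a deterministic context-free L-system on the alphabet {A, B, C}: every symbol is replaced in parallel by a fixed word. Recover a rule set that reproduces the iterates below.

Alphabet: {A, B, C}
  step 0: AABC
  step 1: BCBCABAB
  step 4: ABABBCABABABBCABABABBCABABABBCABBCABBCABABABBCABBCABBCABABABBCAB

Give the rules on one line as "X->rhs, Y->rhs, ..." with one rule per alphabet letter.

  step 0 ⇒ step 1: AABC ⇒ BC·BC·AB·AB
    A ↦ BC
    B ↦ AB
    C ↦ AB

A->BC, B->AB, C->AB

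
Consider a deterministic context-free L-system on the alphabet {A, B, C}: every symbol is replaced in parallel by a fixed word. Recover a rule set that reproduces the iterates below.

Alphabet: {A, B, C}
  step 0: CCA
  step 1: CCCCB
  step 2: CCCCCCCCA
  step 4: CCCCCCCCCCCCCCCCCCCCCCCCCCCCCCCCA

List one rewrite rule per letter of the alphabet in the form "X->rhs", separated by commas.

  step 1 ⇒ step 2: CCCCB ⇒ CC·CC·CC·CC·A
    B ↦ A
    C ↦ CC
  step 0 ⇒ step 1: CCA ⇒ CC·CC·B
    A ↦ B

A->B, B->A, C->CC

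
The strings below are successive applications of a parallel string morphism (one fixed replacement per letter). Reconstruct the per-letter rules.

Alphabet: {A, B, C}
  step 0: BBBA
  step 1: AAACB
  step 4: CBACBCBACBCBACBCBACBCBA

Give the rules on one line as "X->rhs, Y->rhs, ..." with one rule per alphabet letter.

A->CB, B->A, C->CB

  step 0 ⇒ step 1: BBBA ⇒ A·A·A·CB
    A ↦ CB
    B ↦ A
    C ↦ CB  (constrained at step 1)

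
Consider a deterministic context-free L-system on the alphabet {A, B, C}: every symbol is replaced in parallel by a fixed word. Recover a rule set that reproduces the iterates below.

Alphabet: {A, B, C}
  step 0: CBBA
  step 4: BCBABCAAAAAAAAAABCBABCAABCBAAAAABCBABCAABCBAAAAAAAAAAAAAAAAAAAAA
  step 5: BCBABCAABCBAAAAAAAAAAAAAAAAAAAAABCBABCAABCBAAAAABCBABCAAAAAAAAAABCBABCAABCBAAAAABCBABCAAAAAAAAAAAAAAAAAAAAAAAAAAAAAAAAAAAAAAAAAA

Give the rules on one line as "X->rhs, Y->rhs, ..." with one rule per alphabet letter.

A->AA, B->BC, C->BA

  step 4 ⇒ step 5: BCBABCAAAAAAAAAABCBABCAABCBAAAAABCBABCAABCBAAAAAAAAAAAAAAAAAAAAA ⇒ BC·BA·BC·AA·BC·BA·AA·AA·AA·AA·AA·AA·AA·AA·AA·AA·BC·BA·BC·AA·BC·BA·AA·AA·BC·BA·BC·AA·AA·AA·AA·AA·BC·BA·BC·AA·BC·BA·AA·AA·BC·BA·BC·AA·AA·AA·AA·AA·AA·AA·AA·AA·AA·AA·AA·AA·AA·AA·AA·AA·AA·AA·AA·AA
    A ↦ AA
    B ↦ BC
    C ↦ BA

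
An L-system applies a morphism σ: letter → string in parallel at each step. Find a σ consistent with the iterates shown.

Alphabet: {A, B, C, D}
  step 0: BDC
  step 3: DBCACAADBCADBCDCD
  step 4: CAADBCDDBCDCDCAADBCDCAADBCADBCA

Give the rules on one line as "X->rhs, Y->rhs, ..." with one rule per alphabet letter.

  step 3 ⇒ step 4: DBCACAADBCADBCDCD ⇒ CA·A·DB·CD·DB·CD·CD·CA·A·DB·CD·CA·A·DB·CA·DB·CA
    A ↦ CD
    B ↦ A
    C ↦ DB
    D ↦ CA

A->CD, B->A, C->DB, D->CA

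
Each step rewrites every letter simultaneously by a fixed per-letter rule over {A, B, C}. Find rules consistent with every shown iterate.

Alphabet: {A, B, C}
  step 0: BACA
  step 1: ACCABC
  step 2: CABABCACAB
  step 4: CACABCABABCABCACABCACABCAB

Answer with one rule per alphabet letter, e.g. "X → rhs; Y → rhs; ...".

A->C, B->AC, C->AB

  step 1 ⇒ step 2: ACCABC ⇒ C·AB·AB·C·AC·AB
    A ↦ C
    B ↦ AC
    C ↦ AB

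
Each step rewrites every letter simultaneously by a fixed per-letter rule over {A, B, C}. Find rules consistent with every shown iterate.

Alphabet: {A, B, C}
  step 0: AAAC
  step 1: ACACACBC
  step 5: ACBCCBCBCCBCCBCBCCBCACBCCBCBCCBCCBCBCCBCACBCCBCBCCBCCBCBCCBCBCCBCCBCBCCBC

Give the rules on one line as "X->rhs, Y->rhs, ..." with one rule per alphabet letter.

A->AC, B->C, C->BC

  step 0 ⇒ step 1: AAAC ⇒ AC·AC·AC·BC
    A ↦ AC
    C ↦ BC
    B ↦ C  (constrained at step 1)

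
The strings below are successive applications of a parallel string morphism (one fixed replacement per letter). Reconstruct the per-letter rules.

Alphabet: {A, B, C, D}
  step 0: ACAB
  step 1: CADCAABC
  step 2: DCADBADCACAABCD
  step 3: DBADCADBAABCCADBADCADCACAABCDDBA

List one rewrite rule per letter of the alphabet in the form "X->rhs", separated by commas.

A->CA, B->ABC, C->D, D->DBA

  step 2 ⇒ step 3: DCADBADCACAABCD ⇒ DBA·D·CA·DBA·ABC·CA·DBA·D·CA·D·CA·CA·ABC·D·DBA
    A ↦ CA
    B ↦ ABC
    C ↦ D
    D ↦ DBA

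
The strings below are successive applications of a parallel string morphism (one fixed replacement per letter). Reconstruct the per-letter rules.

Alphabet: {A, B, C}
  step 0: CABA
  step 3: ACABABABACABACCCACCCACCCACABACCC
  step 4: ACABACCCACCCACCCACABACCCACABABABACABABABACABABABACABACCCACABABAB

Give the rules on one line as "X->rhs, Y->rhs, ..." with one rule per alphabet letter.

  step 3 ⇒ step 4: ACABABABACABACCCACCCACCCACABACCC ⇒ AC·AB·AC·CC·AC·CC·AC·CC·AC·AB·AC·CC·AC·AB·AB·AB·AC·AB·AB·AB·AC·AB·AB·AB·AC·AB·AC·CC·AC·AB·AB·AB
    A ↦ AC
    B ↦ CC
    C ↦ AB

A->AC, B->CC, C->AB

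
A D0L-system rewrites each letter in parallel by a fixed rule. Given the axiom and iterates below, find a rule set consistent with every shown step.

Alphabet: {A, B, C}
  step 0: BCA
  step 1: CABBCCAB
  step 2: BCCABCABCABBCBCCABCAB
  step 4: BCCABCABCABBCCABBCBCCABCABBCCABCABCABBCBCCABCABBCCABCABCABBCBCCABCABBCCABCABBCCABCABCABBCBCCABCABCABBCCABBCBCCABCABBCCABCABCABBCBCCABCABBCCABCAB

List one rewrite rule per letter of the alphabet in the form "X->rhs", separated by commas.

  step 1 ⇒ step 2: CABBCCAB ⇒ BC·CAB·CAB·CAB·BC·BC·CAB·CAB
    A ↦ CAB
    B ↦ CAB
    C ↦ BC

A->CAB, B->CAB, C->BC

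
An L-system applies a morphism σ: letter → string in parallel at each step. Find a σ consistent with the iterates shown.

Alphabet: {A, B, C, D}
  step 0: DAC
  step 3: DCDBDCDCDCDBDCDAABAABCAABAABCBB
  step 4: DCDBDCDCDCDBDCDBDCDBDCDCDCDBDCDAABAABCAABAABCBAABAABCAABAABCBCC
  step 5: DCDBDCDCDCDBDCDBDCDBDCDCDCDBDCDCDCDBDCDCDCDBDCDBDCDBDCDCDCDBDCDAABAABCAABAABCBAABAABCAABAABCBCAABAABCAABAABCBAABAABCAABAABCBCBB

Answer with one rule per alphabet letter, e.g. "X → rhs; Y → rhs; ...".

A->AAB, B->C, C->B, D->DCD

  step 4 ⇒ step 5: DCDBDCDCDCDBDCDBDCDBDCDCDCDBDCDAABAABCAABAABCBAABAABCAABAABCBCC ⇒ DCD·B·DCD·C·DCD·B·DCD·B·DCD·B·DCD·C·DCD·B·DCD·C·DCD·B·DCD·C·DCD·B·DCD·B·DCD·B·DCD·C·DCD·B·DCD·AAB·AAB·C·AAB·AAB·C·B·AAB·AAB·C·AAB·AAB·C·B·C·AAB·AAB·C·AAB·AAB·C·B·AAB·AAB·C·AAB·AAB·C·B·C·B·B
    A ↦ AAB
    B ↦ C
    C ↦ B
    D ↦ DCD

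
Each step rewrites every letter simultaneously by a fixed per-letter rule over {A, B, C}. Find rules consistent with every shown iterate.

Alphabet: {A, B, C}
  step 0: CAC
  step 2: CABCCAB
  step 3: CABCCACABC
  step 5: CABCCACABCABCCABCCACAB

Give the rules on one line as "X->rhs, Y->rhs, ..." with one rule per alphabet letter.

  step 2 ⇒ step 3: CABCCAB ⇒ CA·B·C·CA·CA·B·C
    A ↦ B
    B ↦ C
    C ↦ CA

A->B, B->C, C->CA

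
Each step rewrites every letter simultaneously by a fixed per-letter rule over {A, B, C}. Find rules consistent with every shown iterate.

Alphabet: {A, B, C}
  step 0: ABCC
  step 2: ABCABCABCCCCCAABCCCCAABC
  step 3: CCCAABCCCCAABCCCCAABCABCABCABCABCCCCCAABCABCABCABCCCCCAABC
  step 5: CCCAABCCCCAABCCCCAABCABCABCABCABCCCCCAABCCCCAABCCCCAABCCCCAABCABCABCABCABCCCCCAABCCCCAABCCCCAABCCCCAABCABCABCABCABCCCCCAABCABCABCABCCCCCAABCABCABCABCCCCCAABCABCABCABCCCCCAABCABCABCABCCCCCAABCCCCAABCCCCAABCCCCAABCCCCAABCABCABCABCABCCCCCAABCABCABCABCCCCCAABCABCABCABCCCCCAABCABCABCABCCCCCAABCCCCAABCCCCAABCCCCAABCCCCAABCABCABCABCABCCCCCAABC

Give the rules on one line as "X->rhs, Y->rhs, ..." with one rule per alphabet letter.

A->C, B->CCA, C->ABC

  step 2 ⇒ step 3: ABCABCABCCCCCAABCCCCAABC ⇒ C·CCA·ABC·C·CCA·ABC·C·CCA·ABC·ABC·ABC·ABC·ABC·C·C·CCA·ABC·ABC·ABC·ABC·C·C·CCA·ABC
    A ↦ C
    B ↦ CCA
    C ↦ ABC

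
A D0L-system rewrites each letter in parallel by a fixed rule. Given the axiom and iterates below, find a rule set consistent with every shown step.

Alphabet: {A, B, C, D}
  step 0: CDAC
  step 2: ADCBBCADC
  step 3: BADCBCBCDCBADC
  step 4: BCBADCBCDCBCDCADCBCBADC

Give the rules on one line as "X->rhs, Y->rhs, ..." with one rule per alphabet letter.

A->B, B->BC, C->DC, D->A

  step 3 ⇒ step 4: BADCBCBCDCBADC ⇒ BC·B·A·DC·BC·DC·BC·DC·A·DC·BC·B·A·DC
    A ↦ B
    B ↦ BC
    C ↦ DC
    D ↦ A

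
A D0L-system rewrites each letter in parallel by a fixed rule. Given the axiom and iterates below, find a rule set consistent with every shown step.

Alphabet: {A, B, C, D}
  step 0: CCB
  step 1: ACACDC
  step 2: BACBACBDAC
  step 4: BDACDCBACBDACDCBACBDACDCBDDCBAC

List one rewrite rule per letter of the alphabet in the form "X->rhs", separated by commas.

  step 1 ⇒ step 2: ACACDC ⇒ B·AC·B·AC·BD·AC
    A ↦ B
    C ↦ AC
    D ↦ BD
  step 0 ⇒ step 1: CCB ⇒ AC·AC·DC
    B ↦ DC

A->B, B->DC, C->AC, D->BD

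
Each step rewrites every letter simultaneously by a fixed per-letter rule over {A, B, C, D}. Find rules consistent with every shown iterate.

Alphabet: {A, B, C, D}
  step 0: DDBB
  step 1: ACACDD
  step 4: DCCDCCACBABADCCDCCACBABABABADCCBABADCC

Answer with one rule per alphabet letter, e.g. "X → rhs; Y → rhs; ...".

  step 0 ⇒ step 1: DDBB ⇒ AC·AC·D·D
    B ↦ D
    D ↦ AC
    A ↦ CC  (constrained at step 1)
    C ↦ BA  (constrained at step 1)

A->CC, B->D, C->BA, D->AC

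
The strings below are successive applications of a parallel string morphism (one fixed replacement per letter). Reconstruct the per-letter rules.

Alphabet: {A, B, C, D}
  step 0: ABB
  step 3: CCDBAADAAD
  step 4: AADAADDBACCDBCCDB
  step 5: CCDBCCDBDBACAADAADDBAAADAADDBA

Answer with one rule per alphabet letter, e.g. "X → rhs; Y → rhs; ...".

A->C, B->A, C->AAD, D->DB

  step 4 ⇒ step 5: AADAADDBACCDBCCDB ⇒ C·C·DB·C·C·DB·DB·A·C·AAD·AAD·DB·A·AAD·AAD·DB·A
    A ↦ C
    B ↦ A
    C ↦ AAD
    D ↦ DB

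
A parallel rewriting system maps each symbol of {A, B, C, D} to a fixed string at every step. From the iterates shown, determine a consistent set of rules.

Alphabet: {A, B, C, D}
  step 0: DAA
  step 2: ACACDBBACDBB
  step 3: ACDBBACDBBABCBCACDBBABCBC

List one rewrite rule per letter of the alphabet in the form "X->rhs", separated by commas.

A->AC, B->BC, C->DBB, D->A

  step 2 ⇒ step 3: ACACDBBACDBB ⇒ AC·DBB·AC·DBB·A·BC·BC·AC·DBB·A·BC·BC
    A ↦ AC
    B ↦ BC
    C ↦ DBB
    D ↦ A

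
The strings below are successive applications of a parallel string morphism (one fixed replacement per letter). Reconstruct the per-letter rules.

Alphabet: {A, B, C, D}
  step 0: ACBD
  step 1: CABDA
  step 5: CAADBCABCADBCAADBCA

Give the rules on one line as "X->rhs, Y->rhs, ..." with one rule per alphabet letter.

  step 0 ⇒ step 1: ACBD ⇒ CA·B·D·A
    A ↦ CA
    B ↦ D
    C ↦ B
    D ↦ A

A->CA, B->D, C->B, D->A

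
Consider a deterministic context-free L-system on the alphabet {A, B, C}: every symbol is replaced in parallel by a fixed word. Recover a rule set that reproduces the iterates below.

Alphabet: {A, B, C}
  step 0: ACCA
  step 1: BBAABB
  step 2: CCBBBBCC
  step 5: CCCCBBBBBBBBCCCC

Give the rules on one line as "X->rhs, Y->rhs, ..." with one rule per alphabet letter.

A->BB, B->C, C->A

  step 1 ⇒ step 2: BBAABB ⇒ C·C·BB·BB·C·C
    A ↦ BB
    B ↦ C
  step 0 ⇒ step 1: ACCA ⇒ BB·A·A·BB
    C ↦ A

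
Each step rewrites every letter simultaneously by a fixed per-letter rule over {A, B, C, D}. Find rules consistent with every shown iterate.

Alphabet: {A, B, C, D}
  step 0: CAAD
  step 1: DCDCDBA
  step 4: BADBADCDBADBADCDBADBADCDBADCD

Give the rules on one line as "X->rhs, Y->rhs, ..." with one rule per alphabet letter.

A->CD, B->D, C->D, D->BA

  step 0 ⇒ step 1: CAAD ⇒ D·CD·CD·BA
    A ↦ CD
    C ↦ D
    D ↦ BA
    B ↦ D  (constrained at step 1)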